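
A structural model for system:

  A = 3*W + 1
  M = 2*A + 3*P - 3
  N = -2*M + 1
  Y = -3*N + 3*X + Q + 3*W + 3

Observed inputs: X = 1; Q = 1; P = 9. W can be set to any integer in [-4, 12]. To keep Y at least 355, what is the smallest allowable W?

W = 5

Substituting into the M equation gives M = 6*W + 26.
Substituting into the N equation gives N = -12*W - 51.
So Y = 39*W + 160.
Require 39*W + 160 ≥ 355, so W ≥ 5.
The smallest integer in [-4, 12] satisfying this is 5.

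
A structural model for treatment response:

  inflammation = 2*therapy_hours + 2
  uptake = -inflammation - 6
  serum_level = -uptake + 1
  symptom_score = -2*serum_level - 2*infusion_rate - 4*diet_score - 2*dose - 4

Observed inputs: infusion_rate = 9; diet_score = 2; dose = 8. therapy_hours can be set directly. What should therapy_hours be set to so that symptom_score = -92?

Substituting into the uptake equation gives uptake = -2*therapy_hours - 8.
So serum_level = 2*therapy_hours + 9.
Substituting into the symptom_score equation gives symptom_score = -4*therapy_hours - 64.
Solve -4*therapy_hours - 64 = -92: therapy_hours = (-92 + 64) / -4 = 7.

therapy_hours = 7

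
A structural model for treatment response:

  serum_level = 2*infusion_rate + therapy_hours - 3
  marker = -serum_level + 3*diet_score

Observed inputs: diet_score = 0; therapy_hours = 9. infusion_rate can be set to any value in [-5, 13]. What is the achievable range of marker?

Substituting into the serum_level equation gives serum_level = 2*infusion_rate + 6.
This gives marker = -2*infusion_rate - 6.
Linear in infusion_rate, so extremes are at the endpoints: infusion_rate = -5 gives marker = 4; infusion_rate = 13 gives marker = -32.

-32 to 4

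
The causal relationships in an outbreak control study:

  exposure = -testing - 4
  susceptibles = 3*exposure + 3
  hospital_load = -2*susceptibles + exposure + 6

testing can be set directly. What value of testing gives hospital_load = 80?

Substituting into the susceptibles equation gives susceptibles = -3*testing - 9.
Substituting into the hospital_load equation gives hospital_load = 5*testing + 20.
Solve 5*testing + 20 = 80: testing = (80 - 20) / 5 = 12.

testing = 12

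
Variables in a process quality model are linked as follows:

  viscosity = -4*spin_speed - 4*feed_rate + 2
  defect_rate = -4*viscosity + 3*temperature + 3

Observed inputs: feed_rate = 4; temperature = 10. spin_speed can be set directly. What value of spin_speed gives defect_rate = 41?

spin_speed = -3

Substituting into the viscosity equation gives viscosity = -4*spin_speed - 14.
Substituting into the defect_rate equation gives defect_rate = 16*spin_speed + 89.
Solve 16*spin_speed + 89 = 41: spin_speed = (41 - 89) / 16 = -3.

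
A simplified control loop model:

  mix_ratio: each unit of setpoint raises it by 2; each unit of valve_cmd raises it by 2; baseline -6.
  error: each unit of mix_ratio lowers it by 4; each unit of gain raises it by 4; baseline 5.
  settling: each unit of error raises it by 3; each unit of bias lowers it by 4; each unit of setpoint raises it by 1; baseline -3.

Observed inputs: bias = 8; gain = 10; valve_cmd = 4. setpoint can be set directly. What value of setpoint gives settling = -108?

setpoint = 8

Substituting into the mix_ratio equation gives mix_ratio = 2*setpoint + 2.
So error = -8*setpoint + 37.
settling becomes -23*setpoint + 76.
Solve -23*setpoint + 76 = -108: setpoint = (-108 - 76) / -23 = 8.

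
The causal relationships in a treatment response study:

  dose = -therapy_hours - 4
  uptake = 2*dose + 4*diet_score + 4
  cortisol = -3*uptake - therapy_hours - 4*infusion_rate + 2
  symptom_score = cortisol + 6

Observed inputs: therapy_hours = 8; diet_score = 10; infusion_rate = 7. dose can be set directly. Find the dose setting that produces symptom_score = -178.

dose = 3

Intervening on dose fixes its value directly, overriding its dependence on therapy_hours.
Substituting into the uptake equation gives uptake = 2*dose + 44.
Substituting into the cortisol equation gives cortisol = -6*dose - 166.
Substituting into the symptom_score equation gives symptom_score = -6*dose - 160.
Solve -6*dose - 160 = -178: dose = (-178 + 160) / -6 = 3.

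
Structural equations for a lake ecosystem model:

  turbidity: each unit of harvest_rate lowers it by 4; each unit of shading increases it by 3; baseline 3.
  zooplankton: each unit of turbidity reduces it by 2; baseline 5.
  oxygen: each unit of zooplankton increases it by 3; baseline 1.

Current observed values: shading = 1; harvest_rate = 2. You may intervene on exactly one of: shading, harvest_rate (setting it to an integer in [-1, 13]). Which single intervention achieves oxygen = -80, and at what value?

set shading = 7

Intervening on shading: with other inputs at their observed values, oxygen = -18*shading + 46. Solving for -80 gives shading = 7, within [-1, 13].
Intervening on harvest_rate: oxygen = 24*harvest_rate - 20. Reaching -80 requires harvest_rate = -5/2, not an integer.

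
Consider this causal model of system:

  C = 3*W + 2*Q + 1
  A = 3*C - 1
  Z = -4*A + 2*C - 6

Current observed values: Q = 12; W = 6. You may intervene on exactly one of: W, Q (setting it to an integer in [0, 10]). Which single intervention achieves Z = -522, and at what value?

Intervening on W: with other inputs at their observed values, Z = -30*W - 252. Solving for -522 gives W = 9, within [0, 10].
Intervening on Q: Z = -20*Q - 192. Reaching -522 requires Q = 33/2, not an integer.

set W = 9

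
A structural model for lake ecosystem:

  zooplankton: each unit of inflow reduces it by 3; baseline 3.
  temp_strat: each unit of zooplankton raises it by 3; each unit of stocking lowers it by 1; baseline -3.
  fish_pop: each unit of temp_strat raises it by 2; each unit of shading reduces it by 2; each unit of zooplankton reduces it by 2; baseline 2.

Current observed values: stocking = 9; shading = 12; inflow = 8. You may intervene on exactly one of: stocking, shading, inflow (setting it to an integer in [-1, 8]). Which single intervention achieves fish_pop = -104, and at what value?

set shading = -1

Intervening on stocking: fish_pop = -2*stocking - 112. Reaching -104 requires stocking = -4, outside [-1, 8].
Intervening on shading: with other inputs at their observed values, fish_pop = -2*shading - 106. Solving for -104 gives shading = -1, within [-1, 8].
Intervening on inflow: fish_pop = -12*inflow - 34. Reaching -104 requires inflow = 35/6, not an integer.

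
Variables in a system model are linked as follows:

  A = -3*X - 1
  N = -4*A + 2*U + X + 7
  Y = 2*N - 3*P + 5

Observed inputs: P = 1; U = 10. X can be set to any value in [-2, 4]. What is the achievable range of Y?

Substituting into the N equation gives N = 13*X + 31.
Substituting into the Y equation gives Y = 26*X + 64.
Linear in X, so extremes are at the endpoints: X = -2 gives Y = 12; X = 4 gives Y = 168.

12 to 168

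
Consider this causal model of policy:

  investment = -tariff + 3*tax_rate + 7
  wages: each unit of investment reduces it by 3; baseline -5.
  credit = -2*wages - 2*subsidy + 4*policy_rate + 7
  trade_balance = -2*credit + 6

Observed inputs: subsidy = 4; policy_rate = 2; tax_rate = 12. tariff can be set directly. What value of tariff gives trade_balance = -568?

Substituting into the investment equation gives investment = -tariff + 43.
Substituting into the wages equation gives wages = 3*tariff - 134.
So credit = -6*tariff + 275.
trade_balance becomes 12*tariff - 544.
Solve 12*tariff - 544 = -568: tariff = (-568 + 544) / 12 = -2.

tariff = -2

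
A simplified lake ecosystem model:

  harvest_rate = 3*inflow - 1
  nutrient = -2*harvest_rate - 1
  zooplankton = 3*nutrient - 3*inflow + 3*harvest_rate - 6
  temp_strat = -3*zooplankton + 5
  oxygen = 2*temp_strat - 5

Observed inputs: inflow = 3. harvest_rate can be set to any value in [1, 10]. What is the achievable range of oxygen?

Intervening on harvest_rate fixes its value directly, overriding its dependence on inflow.
Substituting into the zooplankton equation gives zooplankton = -3*harvest_rate - 18.
This gives temp_strat = 9*harvest_rate + 59.
Substituting into the oxygen equation gives oxygen = 18*harvest_rate + 113.
Linear in harvest_rate, so extremes are at the endpoints: harvest_rate = 1 gives oxygen = 131; harvest_rate = 10 gives oxygen = 293.

131 to 293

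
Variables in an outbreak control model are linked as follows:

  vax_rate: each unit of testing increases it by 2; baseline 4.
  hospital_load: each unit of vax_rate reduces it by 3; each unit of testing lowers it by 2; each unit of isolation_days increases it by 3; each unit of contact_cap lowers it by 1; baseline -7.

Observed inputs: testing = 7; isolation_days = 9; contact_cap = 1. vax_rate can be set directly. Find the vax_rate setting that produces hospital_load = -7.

Intervening on vax_rate fixes its value directly, overriding its dependence on testing.
Substituting into the hospital_load equation gives hospital_load = -3*vax_rate + 5.
Solve -3*vax_rate + 5 = -7: vax_rate = (-7 - 5) / -3 = 4.

vax_rate = 4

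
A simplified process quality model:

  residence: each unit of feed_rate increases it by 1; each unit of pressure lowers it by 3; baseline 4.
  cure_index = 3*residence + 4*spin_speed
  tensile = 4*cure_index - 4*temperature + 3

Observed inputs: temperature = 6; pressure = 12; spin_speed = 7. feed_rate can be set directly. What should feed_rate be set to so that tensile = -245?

feed_rate = 4

Substituting into the residence equation gives residence = feed_rate - 32.
cure_index becomes 3*feed_rate - 68.
Substituting into the tensile equation gives tensile = 12*feed_rate - 293.
Solve 12*feed_rate - 293 = -245: feed_rate = (-245 + 293) / 12 = 4.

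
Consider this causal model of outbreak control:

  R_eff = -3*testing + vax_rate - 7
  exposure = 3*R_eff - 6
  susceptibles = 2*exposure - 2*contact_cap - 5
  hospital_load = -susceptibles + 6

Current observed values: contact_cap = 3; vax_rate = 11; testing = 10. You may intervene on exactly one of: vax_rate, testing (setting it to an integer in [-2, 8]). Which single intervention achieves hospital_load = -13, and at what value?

set testing = -1

Intervening on vax_rate: hospital_load = -6*vax_rate + 251. Reaching -13 requires vax_rate = 44, outside [-2, 8].
Intervening on testing: with other inputs at their observed values, hospital_load = 18*testing + 5. Solving for -13 gives testing = -1, within [-2, 8].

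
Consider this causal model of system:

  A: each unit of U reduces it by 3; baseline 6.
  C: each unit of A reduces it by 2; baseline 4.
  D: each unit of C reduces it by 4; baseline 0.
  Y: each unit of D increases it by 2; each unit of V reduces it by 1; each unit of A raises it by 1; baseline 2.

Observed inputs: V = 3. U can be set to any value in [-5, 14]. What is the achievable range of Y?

-645 to 324

Substituting into the C equation gives C = 6*U - 8.
This gives D = -24*U + 32.
So Y = -51*U + 69.
Linear in U, so extremes are at the endpoints: U = -5 gives Y = 324; U = 14 gives Y = -645.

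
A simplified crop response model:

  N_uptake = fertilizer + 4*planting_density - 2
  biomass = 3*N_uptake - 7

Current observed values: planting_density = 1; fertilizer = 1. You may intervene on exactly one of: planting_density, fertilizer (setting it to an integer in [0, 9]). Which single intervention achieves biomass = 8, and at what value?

set fertilizer = 3

Intervening on planting_density: biomass = 12*planting_density - 10. Reaching 8 requires planting_density = 3/2, not an integer.
Intervening on fertilizer: with other inputs at their observed values, biomass = 3*fertilizer - 1. Solving for 8 gives fertilizer = 3, within [0, 9].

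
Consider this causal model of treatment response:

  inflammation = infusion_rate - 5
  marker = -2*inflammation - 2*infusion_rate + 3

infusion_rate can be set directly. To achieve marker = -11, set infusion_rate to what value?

infusion_rate = 6

Substituting into the marker equation gives marker = -4*infusion_rate + 13.
Solve -4*infusion_rate + 13 = -11: infusion_rate = (-11 - 13) / -4 = 6.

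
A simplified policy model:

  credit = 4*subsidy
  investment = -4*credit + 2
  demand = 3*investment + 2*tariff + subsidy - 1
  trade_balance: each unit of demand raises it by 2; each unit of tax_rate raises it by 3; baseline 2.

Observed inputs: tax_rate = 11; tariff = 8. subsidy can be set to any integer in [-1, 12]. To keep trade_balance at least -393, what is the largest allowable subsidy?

subsidy = 5

Substituting into the investment equation gives investment = -16*subsidy + 2.
Substituting into the demand equation gives demand = -47*subsidy + 21.
Substituting into the trade_balance equation gives trade_balance = -94*subsidy + 77.
Require -94*subsidy + 77 ≥ -393, so subsidy ≤ 5.
The largest integer in [-1, 12] satisfying this is 5.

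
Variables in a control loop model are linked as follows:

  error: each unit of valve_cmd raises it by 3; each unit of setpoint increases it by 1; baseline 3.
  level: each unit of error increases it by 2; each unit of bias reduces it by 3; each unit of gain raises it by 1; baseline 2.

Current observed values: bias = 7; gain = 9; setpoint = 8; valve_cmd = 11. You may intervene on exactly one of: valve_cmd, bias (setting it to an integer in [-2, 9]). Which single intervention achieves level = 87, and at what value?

Intervening on valve_cmd: level = 6*valve_cmd + 12. Reaching 87 requires valve_cmd = 25/2, not an integer.
Intervening on bias: with other inputs at their observed values, level = -3*bias + 99. Solving for 87 gives bias = 4, within [-2, 9].

set bias = 4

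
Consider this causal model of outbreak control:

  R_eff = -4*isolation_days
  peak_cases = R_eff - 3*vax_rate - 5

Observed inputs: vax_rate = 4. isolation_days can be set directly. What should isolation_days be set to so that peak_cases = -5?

isolation_days = -3

Substituting into the peak_cases equation gives peak_cases = -4*isolation_days - 17.
Solve -4*isolation_days - 17 = -5: isolation_days = (-5 + 17) / -4 = -3.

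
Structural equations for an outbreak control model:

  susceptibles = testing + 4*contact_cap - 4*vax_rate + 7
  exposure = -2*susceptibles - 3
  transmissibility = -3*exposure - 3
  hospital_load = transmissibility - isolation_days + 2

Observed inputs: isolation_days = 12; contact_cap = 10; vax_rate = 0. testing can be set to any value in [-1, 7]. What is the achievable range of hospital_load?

Substituting into the susceptibles equation gives susceptibles = testing + 47.
This gives exposure = -2*testing - 97.
So transmissibility = 6*testing + 288.
Substituting into the hospital_load equation gives hospital_load = 6*testing + 278.
Linear in testing, so extremes are at the endpoints: testing = -1 gives hospital_load = 272; testing = 7 gives hospital_load = 320.

272 to 320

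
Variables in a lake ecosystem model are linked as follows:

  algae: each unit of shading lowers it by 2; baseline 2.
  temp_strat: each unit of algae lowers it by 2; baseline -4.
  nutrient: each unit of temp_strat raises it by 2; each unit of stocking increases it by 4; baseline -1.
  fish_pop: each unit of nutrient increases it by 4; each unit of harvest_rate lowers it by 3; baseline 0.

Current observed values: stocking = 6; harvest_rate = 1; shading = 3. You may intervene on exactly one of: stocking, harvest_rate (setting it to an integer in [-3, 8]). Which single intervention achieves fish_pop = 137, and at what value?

Intervening on stocking: with other inputs at their observed values, fish_pop = 16*stocking + 25. Solving for 137 gives stocking = 7, within [-3, 8].
Intervening on harvest_rate: fish_pop = -3*harvest_rate + 124. Reaching 137 requires harvest_rate = -13/3, not an integer.

set stocking = 7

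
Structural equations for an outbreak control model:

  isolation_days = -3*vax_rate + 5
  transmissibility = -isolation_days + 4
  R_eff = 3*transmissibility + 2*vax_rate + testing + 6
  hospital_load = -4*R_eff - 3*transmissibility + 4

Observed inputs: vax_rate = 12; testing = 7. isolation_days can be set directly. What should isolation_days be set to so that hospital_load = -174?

isolation_days = 2

Intervening on isolation_days fixes its value directly, overriding its dependence on vax_rate.
Substituting into the R_eff equation gives R_eff = -3*isolation_days + 49.
hospital_load becomes 15*isolation_days - 204.
Solve 15*isolation_days - 204 = -174: isolation_days = (-174 + 204) / 15 = 2.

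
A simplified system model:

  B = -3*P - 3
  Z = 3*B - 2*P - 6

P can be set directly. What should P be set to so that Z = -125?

P = 10

Substituting into the Z equation gives Z = -11*P - 15.
Solve -11*P - 15 = -125: P = (-125 + 15) / -11 = 10.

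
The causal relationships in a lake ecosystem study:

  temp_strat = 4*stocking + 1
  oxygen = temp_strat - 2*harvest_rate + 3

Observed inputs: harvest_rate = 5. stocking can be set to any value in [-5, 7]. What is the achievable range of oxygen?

Substituting into the oxygen equation gives oxygen = 4*stocking - 6.
Linear in stocking, so extremes are at the endpoints: stocking = -5 gives oxygen = -26; stocking = 7 gives oxygen = 22.

-26 to 22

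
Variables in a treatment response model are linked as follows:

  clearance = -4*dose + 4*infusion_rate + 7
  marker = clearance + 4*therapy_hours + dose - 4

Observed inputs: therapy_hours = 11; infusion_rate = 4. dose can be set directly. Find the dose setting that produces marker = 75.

dose = -4

Substituting into the clearance equation gives clearance = -4*dose + 23.
Substituting into the marker equation gives marker = -3*dose + 63.
Solve -3*dose + 63 = 75: dose = (75 - 63) / -3 = -4.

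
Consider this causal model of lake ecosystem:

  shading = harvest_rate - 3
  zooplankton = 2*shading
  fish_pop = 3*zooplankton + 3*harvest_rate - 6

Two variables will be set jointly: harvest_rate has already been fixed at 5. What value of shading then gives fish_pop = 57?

With harvest_rate held at 5:
Intervening on shading fixes its value directly, overriding its dependence on harvest_rate.
Substituting into the fish_pop equation gives fish_pop = 6*shading + 9.
Solve 6*shading + 9 = 57: shading = (57 - 9) / 6 = 8.

shading = 8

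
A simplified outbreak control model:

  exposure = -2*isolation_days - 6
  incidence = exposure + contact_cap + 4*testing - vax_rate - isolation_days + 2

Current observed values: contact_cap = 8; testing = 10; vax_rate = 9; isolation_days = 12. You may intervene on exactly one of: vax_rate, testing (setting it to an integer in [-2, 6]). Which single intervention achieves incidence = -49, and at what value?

Intervening on vax_rate: incidence = -vax_rate + 8. Reaching -49 requires vax_rate = 57, outside [-2, 6].
Intervening on testing: with other inputs at their observed values, incidence = 4*testing - 41. Solving for -49 gives testing = -2, within [-2, 6].

set testing = -2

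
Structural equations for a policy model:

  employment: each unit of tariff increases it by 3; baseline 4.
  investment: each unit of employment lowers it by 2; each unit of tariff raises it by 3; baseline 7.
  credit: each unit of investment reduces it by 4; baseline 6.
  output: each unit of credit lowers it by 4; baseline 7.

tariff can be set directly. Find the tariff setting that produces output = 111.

tariff = -3

Substituting into the investment equation gives investment = -3*tariff - 1.
Substituting into the credit equation gives credit = 12*tariff + 10.
So output = -48*tariff - 33.
Solve -48*tariff - 33 = 111: tariff = (111 + 33) / -48 = -3.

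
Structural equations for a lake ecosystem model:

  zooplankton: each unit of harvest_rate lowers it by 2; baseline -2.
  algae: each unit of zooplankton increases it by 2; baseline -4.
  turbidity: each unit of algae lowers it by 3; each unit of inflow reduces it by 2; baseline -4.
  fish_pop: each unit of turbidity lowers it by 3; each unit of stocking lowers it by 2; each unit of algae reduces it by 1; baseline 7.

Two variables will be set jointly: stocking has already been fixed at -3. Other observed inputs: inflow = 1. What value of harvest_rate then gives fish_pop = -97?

With stocking held at -3:
Substituting into the algae equation gives algae = -4*harvest_rate - 8.
So turbidity = 12*harvest_rate + 18.
Substituting into the fish_pop equation gives fish_pop = -32*harvest_rate - 33.
Solve -32*harvest_rate - 33 = -97: harvest_rate = (-97 + 33) / -32 = 2.

harvest_rate = 2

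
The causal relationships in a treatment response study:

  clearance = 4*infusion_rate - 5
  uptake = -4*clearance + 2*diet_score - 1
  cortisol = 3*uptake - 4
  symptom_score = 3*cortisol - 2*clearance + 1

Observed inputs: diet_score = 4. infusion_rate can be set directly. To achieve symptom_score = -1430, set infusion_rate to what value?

infusion_rate = 11

Substituting into the uptake equation gives uptake = -16*infusion_rate + 27.
This gives cortisol = -48*infusion_rate + 77.
So symptom_score = -152*infusion_rate + 242.
Solve -152*infusion_rate + 242 = -1430: infusion_rate = (-1430 - 242) / -152 = 11.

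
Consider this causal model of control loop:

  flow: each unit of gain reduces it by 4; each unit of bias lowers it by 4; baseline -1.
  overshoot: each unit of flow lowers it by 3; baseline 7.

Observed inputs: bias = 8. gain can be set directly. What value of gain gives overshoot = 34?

Substituting into the flow equation gives flow = -4*gain - 33.
So overshoot = 12*gain + 106.
Solve 12*gain + 106 = 34: gain = (34 - 106) / 12 = -6.

gain = -6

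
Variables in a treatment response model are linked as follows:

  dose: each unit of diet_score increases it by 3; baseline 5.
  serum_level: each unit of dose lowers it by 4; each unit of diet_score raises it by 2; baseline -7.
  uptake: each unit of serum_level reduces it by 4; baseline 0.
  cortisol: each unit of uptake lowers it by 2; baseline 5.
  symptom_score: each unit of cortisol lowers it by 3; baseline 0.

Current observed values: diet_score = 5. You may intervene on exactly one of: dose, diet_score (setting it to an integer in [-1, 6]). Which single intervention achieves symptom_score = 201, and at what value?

Intervening on dose: with other inputs at their observed values, symptom_score = 96*dose - 87. Solving for 201 gives dose = 3, within [-1, 6].
Intervening on diet_score: symptom_score = 240*diet_score + 633. Reaching 201 requires diet_score = -9/5, not an integer.

set dose = 3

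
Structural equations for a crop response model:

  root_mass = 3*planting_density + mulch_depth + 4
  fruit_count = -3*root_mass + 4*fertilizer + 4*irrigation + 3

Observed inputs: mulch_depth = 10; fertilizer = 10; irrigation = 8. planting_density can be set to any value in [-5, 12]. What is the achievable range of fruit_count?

-75 to 78

Substituting into the root_mass equation gives root_mass = 3*planting_density + 14.
Substituting into the fruit_count equation gives fruit_count = -9*planting_density + 33.
Linear in planting_density, so extremes are at the endpoints: planting_density = -5 gives fruit_count = 78; planting_density = 12 gives fruit_count = -75.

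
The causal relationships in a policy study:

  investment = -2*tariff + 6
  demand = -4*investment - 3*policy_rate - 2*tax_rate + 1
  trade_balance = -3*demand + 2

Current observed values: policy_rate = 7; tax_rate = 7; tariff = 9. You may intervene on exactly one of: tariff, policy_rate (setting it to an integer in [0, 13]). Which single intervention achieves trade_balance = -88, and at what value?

Intervening on tariff: with other inputs at their observed values, trade_balance = -24*tariff + 176. Solving for -88 gives tariff = 11, within [0, 13].
Intervening on policy_rate: trade_balance = 9*policy_rate - 103. Reaching -88 requires policy_rate = 5/3, not an integer.

set tariff = 11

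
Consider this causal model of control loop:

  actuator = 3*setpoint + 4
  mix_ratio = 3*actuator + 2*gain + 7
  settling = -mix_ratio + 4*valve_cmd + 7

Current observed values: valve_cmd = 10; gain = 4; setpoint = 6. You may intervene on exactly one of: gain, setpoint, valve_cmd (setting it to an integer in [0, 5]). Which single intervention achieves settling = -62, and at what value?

set valve_cmd = 3

Intervening on gain: settling = -2*gain - 26. Reaching -62 requires gain = 18, outside [0, 5].
Intervening on setpoint: settling = -9*setpoint + 20. Reaching -62 requires setpoint = 82/9, not an integer.
Intervening on valve_cmd: with other inputs at their observed values, settling = 4*valve_cmd - 74. Solving for -62 gives valve_cmd = 3, within [0, 5].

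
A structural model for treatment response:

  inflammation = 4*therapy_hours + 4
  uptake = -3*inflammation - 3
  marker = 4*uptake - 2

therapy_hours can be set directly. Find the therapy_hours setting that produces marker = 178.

therapy_hours = -5

Substituting into the uptake equation gives uptake = -12*therapy_hours - 15.
Substituting into the marker equation gives marker = -48*therapy_hours - 62.
Solve -48*therapy_hours - 62 = 178: therapy_hours = (178 + 62) / -48 = -5.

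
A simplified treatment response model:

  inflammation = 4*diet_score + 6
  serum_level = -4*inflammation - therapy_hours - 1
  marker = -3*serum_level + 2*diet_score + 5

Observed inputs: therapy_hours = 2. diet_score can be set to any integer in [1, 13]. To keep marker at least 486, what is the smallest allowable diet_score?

diet_score = 8

Substituting into the serum_level equation gives serum_level = -16*diet_score - 27.
marker becomes 50*diet_score + 86.
Require 50*diet_score + 86 ≥ 486, so diet_score ≥ 8.
The smallest integer in [1, 13] satisfying this is 8.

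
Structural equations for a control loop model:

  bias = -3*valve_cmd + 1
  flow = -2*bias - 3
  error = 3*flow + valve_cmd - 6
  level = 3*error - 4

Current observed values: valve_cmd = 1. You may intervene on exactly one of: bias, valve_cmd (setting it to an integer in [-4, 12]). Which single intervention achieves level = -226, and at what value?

Intervening on bias: with other inputs at their observed values, level = -18*bias - 46. Solving for -226 gives bias = 10, within [-4, 12].
Intervening on valve_cmd: level = 57*valve_cmd - 67. Reaching -226 requires valve_cmd = -53/19, not an integer.

set bias = 10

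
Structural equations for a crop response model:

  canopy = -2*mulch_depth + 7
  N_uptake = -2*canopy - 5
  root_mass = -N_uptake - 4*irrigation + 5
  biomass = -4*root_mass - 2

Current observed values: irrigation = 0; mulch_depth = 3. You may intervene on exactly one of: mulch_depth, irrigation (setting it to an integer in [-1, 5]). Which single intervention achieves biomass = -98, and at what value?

Intervening on mulch_depth: with other inputs at their observed values, biomass = 16*mulch_depth - 98. Solving for -98 gives mulch_depth = 0, within [-1, 5].
Intervening on irrigation: biomass = 16*irrigation - 50. Reaching -98 requires irrigation = -3, outside [-1, 5].

set mulch_depth = 0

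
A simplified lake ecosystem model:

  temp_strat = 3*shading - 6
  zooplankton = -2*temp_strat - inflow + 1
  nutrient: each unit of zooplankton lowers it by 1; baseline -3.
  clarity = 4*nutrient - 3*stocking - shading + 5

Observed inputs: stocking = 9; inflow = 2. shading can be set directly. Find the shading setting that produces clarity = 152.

shading = 10

Substituting into the zooplankton equation gives zooplankton = -6*shading + 11.
nutrient becomes 6*shading - 14.
clarity becomes 23*shading - 78.
Solve 23*shading - 78 = 152: shading = (152 + 78) / 23 = 10.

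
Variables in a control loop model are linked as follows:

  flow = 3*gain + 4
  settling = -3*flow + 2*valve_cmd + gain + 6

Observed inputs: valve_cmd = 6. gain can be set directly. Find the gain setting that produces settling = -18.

gain = 3

Substituting into the settling equation gives settling = -8*gain + 6.
Solve -8*gain + 6 = -18: gain = (-18 - 6) / -8 = 3.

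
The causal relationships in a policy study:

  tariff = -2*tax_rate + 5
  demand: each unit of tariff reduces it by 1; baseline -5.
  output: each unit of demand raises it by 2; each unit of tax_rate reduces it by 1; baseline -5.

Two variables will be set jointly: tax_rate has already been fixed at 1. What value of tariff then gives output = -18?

With tax_rate held at 1:
Intervening on tariff fixes its value directly, overriding its dependence on tax_rate.
Substituting into the output equation gives output = -2*tariff - 16.
Solve -2*tariff - 16 = -18: tariff = (-18 + 16) / -2 = 1.

tariff = 1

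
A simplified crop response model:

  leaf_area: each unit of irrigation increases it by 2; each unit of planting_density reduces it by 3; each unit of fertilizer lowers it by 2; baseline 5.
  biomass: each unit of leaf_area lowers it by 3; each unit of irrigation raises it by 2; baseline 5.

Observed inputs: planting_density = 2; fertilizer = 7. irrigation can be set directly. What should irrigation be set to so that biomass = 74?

Substituting into the leaf_area equation gives leaf_area = 2*irrigation - 15.
Substituting into the biomass equation gives biomass = -4*irrigation + 50.
Solve -4*irrigation + 50 = 74: irrigation = (74 - 50) / -4 = -6.

irrigation = -6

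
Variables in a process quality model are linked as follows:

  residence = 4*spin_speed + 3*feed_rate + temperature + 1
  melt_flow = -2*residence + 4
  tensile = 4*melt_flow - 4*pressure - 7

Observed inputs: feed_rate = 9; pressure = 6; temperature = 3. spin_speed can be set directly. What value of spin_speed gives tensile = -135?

Substituting into the residence equation gives residence = 4*spin_speed + 31.
Substituting into the melt_flow equation gives melt_flow = -8*spin_speed - 58.
Substituting into the tensile equation gives tensile = -32*spin_speed - 263.
Solve -32*spin_speed - 263 = -135: spin_speed = (-135 + 263) / -32 = -4.

spin_speed = -4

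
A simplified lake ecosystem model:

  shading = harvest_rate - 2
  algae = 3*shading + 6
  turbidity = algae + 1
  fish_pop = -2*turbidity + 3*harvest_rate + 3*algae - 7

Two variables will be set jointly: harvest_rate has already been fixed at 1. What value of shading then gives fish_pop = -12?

shading = -4

With harvest_rate held at 1:
Intervening on shading fixes its value directly, overriding its dependence on harvest_rate.
Substituting into the turbidity equation gives turbidity = 3*shading + 7.
This gives fish_pop = 3*shading.
Solve 3*shading = -12: shading = -12 / 3 = -4.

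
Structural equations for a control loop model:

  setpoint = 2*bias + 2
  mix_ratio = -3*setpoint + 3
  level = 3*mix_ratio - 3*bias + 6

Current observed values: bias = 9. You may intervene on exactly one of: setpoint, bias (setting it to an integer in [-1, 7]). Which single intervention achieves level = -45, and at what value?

set bias = 2

Intervening on setpoint: level = -9*setpoint - 12. Reaching -45 requires setpoint = 11/3, not an integer.
Intervening on bias: with other inputs at their observed values, level = -21*bias - 3. Solving for -45 gives bias = 2, within [-1, 7].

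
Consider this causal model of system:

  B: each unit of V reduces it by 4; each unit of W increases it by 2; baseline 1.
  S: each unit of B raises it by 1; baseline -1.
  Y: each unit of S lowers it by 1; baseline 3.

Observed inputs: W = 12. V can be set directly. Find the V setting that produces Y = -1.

V = 5

Substituting into the B equation gives B = -4*V + 25.
Substituting into the S equation gives S = -4*V + 24.
So Y = 4*V - 21.
Solve 4*V - 21 = -1: V = (-1 + 21) / 4 = 5.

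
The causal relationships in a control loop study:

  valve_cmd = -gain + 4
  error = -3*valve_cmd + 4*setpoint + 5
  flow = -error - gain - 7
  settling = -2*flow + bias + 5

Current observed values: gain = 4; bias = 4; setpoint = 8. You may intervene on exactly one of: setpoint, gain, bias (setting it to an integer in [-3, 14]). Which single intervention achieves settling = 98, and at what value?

set bias = -3

Intervening on setpoint: settling = 8*setpoint + 41. Reaching 98 requires setpoint = 57/8, not an integer.
Intervening on gain: settling = 8*gain + 73. Reaching 98 requires gain = 25/8, not an integer.
Intervening on bias: with other inputs at their observed values, settling = bias + 101. Solving for 98 gives bias = -3, within [-3, 14].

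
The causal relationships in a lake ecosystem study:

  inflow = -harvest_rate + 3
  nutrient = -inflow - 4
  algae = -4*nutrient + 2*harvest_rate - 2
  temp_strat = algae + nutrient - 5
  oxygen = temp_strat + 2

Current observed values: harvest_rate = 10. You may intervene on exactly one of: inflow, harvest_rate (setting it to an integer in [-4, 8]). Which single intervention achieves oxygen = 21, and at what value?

set inflow = -2

Intervening on inflow: with other inputs at their observed values, oxygen = 3*inflow + 27. Solving for 21 gives inflow = -2, within [-4, 8].
Intervening on harvest_rate: oxygen = -harvest_rate + 16. Reaching 21 requires harvest_rate = -5, outside [-4, 8].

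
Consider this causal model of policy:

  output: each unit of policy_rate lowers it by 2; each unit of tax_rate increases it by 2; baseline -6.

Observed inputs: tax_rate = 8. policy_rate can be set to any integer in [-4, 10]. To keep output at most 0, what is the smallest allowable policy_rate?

Substituting into the output equation gives output = -2*policy_rate + 10.
Require -2*policy_rate + 10 ≤ 0, so policy_rate ≥ 5.
The smallest integer in [-4, 10] satisfying this is 5.

policy_rate = 5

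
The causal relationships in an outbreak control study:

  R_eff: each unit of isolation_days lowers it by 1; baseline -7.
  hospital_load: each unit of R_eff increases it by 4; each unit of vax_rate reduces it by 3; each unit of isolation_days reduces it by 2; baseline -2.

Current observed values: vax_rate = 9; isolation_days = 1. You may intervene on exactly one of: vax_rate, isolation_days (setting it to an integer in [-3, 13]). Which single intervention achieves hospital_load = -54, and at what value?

set vax_rate = 6

Intervening on vax_rate: with other inputs at their observed values, hospital_load = -3*vax_rate - 36. Solving for -54 gives vax_rate = 6, within [-3, 13].
Intervening on isolation_days: hospital_load = -6*isolation_days - 57. Reaching -54 requires isolation_days = -1/2, not an integer.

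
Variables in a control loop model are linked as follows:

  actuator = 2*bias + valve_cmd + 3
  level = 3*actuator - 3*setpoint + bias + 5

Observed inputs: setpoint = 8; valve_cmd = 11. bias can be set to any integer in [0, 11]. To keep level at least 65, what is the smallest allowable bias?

Substituting into the actuator equation gives actuator = 2*bias + 14.
Substituting into the level equation gives level = 7*bias + 23.
Require 7*bias + 23 ≥ 65, so bias ≥ 6.
The smallest integer in [0, 11] satisfying this is 6.

bias = 6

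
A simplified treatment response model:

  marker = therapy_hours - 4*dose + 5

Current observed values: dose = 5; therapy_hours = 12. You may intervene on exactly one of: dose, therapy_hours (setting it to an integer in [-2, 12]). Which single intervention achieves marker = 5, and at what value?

set dose = 3

Intervening on dose: with other inputs at their observed values, marker = -4*dose + 17. Solving for 5 gives dose = 3, within [-2, 12].
Intervening on therapy_hours: marker = therapy_hours - 15. Reaching 5 requires therapy_hours = 20, outside [-2, 12].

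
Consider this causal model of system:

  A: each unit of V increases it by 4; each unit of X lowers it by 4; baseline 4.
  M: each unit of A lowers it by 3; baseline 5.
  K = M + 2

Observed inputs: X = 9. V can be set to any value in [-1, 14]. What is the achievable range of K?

Substituting into the A equation gives A = 4*V - 32.
Substituting into the M equation gives M = -12*V + 101.
This gives K = -12*V + 103.
Linear in V, so extremes are at the endpoints: V = -1 gives K = 115; V = 14 gives K = -65.

-65 to 115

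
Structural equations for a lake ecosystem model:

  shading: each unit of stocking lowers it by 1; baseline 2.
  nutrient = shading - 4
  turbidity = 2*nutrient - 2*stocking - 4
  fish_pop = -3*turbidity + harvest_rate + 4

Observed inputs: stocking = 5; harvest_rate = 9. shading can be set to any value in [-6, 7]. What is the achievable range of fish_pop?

Intervening on shading fixes its value directly, overriding its dependence on stocking.
Substituting into the turbidity equation gives turbidity = 2*shading - 22.
Substituting into the fish_pop equation gives fish_pop = -6*shading + 79.
Linear in shading, so extremes are at the endpoints: shading = -6 gives fish_pop = 115; shading = 7 gives fish_pop = 37.

37 to 115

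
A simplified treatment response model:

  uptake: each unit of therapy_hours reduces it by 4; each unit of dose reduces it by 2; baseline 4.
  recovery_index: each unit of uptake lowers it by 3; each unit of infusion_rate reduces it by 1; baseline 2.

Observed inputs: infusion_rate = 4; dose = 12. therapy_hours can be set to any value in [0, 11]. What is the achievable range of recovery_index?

Substituting into the uptake equation gives uptake = -4*therapy_hours - 20.
This gives recovery_index = 12*therapy_hours + 58.
Linear in therapy_hours, so extremes are at the endpoints: therapy_hours = 0 gives recovery_index = 58; therapy_hours = 11 gives recovery_index = 190.

58 to 190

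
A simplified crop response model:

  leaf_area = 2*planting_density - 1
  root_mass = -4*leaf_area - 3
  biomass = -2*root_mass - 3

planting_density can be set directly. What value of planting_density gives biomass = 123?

planting_density = 8

Substituting into the root_mass equation gives root_mass = -8*planting_density + 1.
Substituting into the biomass equation gives biomass = 16*planting_density - 5.
Solve 16*planting_density - 5 = 123: planting_density = (123 + 5) / 16 = 8.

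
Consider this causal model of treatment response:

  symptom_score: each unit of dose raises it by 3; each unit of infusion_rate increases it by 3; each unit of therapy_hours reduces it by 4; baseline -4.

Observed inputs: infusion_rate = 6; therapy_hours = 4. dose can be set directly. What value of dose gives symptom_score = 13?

dose = 5

Substituting into the symptom_score equation gives symptom_score = 3*dose - 2.
Solve 3*dose - 2 = 13: dose = (13 + 2) / 3 = 5.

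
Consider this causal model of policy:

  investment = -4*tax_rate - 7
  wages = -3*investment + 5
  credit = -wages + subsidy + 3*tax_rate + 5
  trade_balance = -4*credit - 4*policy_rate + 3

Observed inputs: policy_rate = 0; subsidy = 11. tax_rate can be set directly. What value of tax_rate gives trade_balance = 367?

tax_rate = 9

Substituting into the wages equation gives wages = 12*tax_rate + 26.
This gives credit = -9*tax_rate - 10.
Substituting into the trade_balance equation gives trade_balance = 36*tax_rate + 43.
Solve 36*tax_rate + 43 = 367: tax_rate = (367 - 43) / 36 = 9.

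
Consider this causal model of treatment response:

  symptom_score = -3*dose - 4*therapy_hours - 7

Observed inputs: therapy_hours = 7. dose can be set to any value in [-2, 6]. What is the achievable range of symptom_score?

-53 to -29

Substituting into the symptom_score equation gives symptom_score = -3*dose - 35.
Linear in dose, so extremes are at the endpoints: dose = -2 gives symptom_score = -29; dose = 6 gives symptom_score = -53.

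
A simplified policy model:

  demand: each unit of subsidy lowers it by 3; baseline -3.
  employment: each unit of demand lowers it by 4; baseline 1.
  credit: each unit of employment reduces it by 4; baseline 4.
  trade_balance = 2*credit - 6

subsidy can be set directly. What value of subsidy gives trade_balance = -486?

Substituting into the employment equation gives employment = 12*subsidy + 13.
This gives credit = -48*subsidy - 48.
Substituting into the trade_balance equation gives trade_balance = -96*subsidy - 102.
Solve -96*subsidy - 102 = -486: subsidy = (-486 + 102) / -96 = 4.

subsidy = 4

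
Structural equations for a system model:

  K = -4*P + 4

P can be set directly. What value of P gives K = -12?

P = 4

Solve -4*P + 4 = -12: P = (-12 - 4) / -4 = 4.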